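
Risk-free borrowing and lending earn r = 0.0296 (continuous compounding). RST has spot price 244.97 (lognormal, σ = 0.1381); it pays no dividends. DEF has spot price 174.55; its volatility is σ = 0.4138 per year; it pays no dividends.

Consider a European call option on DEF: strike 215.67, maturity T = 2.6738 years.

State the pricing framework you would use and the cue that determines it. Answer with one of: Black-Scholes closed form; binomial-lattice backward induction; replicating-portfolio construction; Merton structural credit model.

Key observation: the instrument is a plain European call (strike 215.67) on a lognormal asset; the exact continuous-time formula applies directly.

framework: Black-Scholes closed form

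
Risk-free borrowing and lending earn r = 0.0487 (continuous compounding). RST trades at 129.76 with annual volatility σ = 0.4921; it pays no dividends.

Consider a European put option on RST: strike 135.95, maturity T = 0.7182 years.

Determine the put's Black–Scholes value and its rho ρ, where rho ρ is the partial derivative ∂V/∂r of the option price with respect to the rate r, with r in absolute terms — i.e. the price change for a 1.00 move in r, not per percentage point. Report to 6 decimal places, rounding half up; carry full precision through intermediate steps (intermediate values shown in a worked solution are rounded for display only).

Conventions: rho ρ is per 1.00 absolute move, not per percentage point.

price = 22.325426
ρ = -55.951075

σ√T = 0.4921·√0.7182 = 0.417038
d₁ = (ln(S/K) + (r+σ²/2)T) / (σ√T) = (ln(129.76/135.95) + (0.0487+0.4921²/2)·0.7182) / 0.417038 = (-0.046601 + 0.121937) / 0.417038 = 0.180646
d₂ = d₁ − σ√T = 0.180646 − 0.417038 = -0.236393
e^{−rT} = 0.965628
N(−d₁) = 0.428323,  N(−d₂) = 0.593436
Put price V = K·e^{−rT}·N(−d₂) − S·N(−d₁) = 77.904587 − 55.579162 = 22.325426
ρ = −K·T·e^{−rT}·N(−d₂) = -55.951075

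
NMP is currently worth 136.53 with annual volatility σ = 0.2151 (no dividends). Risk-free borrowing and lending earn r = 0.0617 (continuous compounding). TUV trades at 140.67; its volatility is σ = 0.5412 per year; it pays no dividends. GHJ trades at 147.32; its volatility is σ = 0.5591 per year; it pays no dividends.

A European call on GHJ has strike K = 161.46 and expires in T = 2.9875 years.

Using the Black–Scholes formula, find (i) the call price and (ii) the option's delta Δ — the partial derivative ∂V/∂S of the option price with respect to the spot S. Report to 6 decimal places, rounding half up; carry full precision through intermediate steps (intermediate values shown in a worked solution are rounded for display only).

σ√T = 0.5591·√2.9875 = 0.966370
d₁ = (ln(S/K) + (r+σ²/2)T) / (σ√T) = (ln(147.32/161.46) + (0.0617+0.5591²/2)·2.9875) / 0.966370 = (-0.091650 + 0.651264) / 0.966370 = 0.579089
d₂ = d₁ − σ√T = 0.579089 − 0.966370 = -0.387281
e^{−rT} = 0.831662
N(d₁) = 0.718735,  N(d₂) = 0.349274
Call price V = S·N(d₁) − K·e^{−rT}·N(d₂) = 105.884088 − 46.900578 = 58.983510
Δ = N(d₁) = 0.718735

price = 58.983510
Δ = 0.718735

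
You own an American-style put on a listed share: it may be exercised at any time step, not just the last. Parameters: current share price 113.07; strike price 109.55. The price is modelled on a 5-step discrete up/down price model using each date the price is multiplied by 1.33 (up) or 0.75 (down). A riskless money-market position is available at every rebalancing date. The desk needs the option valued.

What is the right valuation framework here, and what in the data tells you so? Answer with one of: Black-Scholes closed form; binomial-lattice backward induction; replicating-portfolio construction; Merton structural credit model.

framework: binomial-lattice backward induction

Key observation: the exercise right at every one of the 5 steps is what matters: each node needs max(109.55 − S, continuation), which only the stepwise tree valuation starting from spot 113.07 delivers.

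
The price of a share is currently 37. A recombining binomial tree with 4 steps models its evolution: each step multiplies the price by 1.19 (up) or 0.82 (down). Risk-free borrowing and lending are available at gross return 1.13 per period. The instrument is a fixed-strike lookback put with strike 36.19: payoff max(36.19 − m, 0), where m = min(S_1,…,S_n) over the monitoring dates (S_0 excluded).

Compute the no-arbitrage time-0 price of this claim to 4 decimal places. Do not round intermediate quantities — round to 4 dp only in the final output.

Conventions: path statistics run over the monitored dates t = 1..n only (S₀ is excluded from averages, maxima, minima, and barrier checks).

With p* = (R−d)/(u−d) = 0.8378, sum probability × payoff across the paths and divide by R^4.
Enumerate all 2^4 = 16 price paths (U = up ×1.19, D = down ×0.82); each path with k up-moves has probability p*^k·(1−p*)^(4−k).
DDDD: m=16.7285, payoff=19.4615, prob=0.000692
UDDD: m=24.2767, payoff=11.9133, prob=0.003573
DUDD: m=24.2767, payoff=11.9133, prob=0.003573
UUDD: m=35.2309, payoff=0.9591, prob=0.018459
DDUD: m=24.2767, payoff=11.9133, prob=0.003573
UDUD: m=35.2309, payoff=0.9591, prob=0.018459
DUUD: m=30.3400, payoff=5.8500, prob=0.018459
UUUD: m=44.0300, payoff=0.0000, prob=0.095374
DDDU: m=20.4006, payoff=15.7894, prob=0.003573
UDDU: m=29.6058, payoff=6.5842, prob=0.018459
DUDU: m=29.6058, payoff=6.5842, prob=0.018459
UUDU: m=42.9645, payoff=0.0000, prob=0.095374
DDUU: m=24.8788, payoff=11.3112, prob=0.018459
UDUU: m=36.1046, payoff=0.0854, prob=0.095374
DUUU: m=30.3400, payoff=5.8500, prob=0.095374
UUUU: m=44.0300, payoff=0.0000, prob=0.492765
Price = Σ prob·payoff / R^4 = 1.358922 / 1.630474 = 0.8335

price = 0.8335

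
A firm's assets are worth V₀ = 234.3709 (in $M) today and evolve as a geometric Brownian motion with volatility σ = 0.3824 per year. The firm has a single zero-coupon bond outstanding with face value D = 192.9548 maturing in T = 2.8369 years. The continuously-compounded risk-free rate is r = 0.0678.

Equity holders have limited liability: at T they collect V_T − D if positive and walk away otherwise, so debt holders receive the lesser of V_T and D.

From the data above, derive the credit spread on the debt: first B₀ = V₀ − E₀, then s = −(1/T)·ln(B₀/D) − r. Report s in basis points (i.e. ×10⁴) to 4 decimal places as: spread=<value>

spread=483.1555

Work the structural quantities from V₀ = 234.3709 against face 192.9548:
d₁ = [ln(V₀/D) + (r + σ²/2)T] / (σ√T)
   = [ln(234.3709/192.9548) + (0.0678 + 0.5·0.3824²)·2.8369] / (0.3824·√2.8369)
   = [0.194449 + 0.399761] / 0.644080 = 0.922572
d₂ = d₁ − σ√T = 0.922572 − 0.644080 = 0.278492
N(d₁) = 0.821885,  N(d₂) = 0.609683,  e^(−rT) = 0.825025
E₀ = V₀·N(d₁) − D·e^(−rT)·N(d₂)
   = 234.3709·0.821885 − 192.9548·0.825025·0.609683 = 95.568997
B₀ = V₀ − E₀ = 234.3709 − 95.568997 = 138.801903
spread = −(1/T)·ln(B₀/D) − r = −(1/2.8369)·ln(138.801903/192.9548) − 0.0678 = 0.04831555
in basis points: 0.04831555 × 10⁴ = 483.1555 bp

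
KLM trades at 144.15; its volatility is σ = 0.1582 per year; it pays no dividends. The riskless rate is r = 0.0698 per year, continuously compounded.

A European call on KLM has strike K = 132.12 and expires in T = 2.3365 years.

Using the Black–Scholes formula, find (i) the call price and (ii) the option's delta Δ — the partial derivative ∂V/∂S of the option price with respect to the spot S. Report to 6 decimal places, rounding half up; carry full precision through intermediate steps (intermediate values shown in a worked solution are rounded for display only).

σ√T = 0.1582·√2.3365 = 0.241818
d₁ = (ln(S/K) + (r+σ²/2)T) / (σ√T) = (ln(144.15/132.12) + (0.0698+0.1582²/2)·2.3365) / 0.241818 = (0.087144 + 0.192326) / 0.241818 = 1.155700
d₂ = d₁ − σ√T = 1.155700 − 0.241818 = 0.913882
e^{−rT} = 0.849517
N(d₁) = 0.876098,  N(d₂) = 0.819611
Call price V = S·N(d₁) − K·e^{−rT}·N(d₂) = 126.289541 − 91.991564 = 34.297977
Δ = N(d₁) = 0.876098

price = 34.297977
Δ = 0.876098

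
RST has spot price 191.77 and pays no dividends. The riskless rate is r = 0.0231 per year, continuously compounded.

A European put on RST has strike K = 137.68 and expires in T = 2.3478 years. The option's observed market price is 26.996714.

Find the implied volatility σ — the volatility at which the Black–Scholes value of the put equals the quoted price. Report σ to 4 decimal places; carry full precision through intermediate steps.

sigma = 0.5507

At σ = 0.5507 the Black–Scholes value reproduces the quote:
σ√T = 0.5507·√2.3478 = 0.843812
d₁ = (ln(S/K) + (r+σ²/2)T) / (σ√T) = (ln(191.77/137.68) + (0.0231+0.5507²/2)·2.3478) / 0.843812 = (0.331365 + 0.410243) / 0.843812 = 0.878878
d₂ = d₁ − σ√T = 0.878878 − 0.843812 = 0.035067
e^{−rT} = 0.947210
N(−d₁) = 0.189734,  N(−d₂) = 0.486013
V = K·e^{−rT}·N(−d₂) − S·N(−d₁) = 63.381929 − 36.385215 = 26.996714 (the quoted price), and the Black–Scholes price is strictly increasing in σ, so σ is unique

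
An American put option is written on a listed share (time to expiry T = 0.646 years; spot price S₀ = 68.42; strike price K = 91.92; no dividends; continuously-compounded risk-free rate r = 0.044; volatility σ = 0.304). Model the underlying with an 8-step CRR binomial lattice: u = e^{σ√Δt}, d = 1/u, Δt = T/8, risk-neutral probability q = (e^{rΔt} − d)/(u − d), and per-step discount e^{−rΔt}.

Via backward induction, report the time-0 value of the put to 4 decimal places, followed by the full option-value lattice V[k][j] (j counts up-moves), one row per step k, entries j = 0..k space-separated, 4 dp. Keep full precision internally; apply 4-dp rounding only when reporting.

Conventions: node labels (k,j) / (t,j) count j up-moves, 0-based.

Δt=0.08075  u=1.09023  d=0.91724  q=0.49899  discount=0.99645
step 8 (expiry): payoffs max(K−S,0) = 57.6396 51.1744 43.4900 34.3563 23.5000 10.5963 0.0000 0.0000 0.0000
k=7: (k=7,j=0): S=37.3735, K−S=54.5465, hold=54.2205 ⇒ V=54.5465 exercise | (k=7,j=1): S=44.4219, K−S=47.4981, hold=47.1720 ⇒ V=47.4981 exercise | (k=7,j=2): S=52.7997, K−S=39.1203, hold=38.7942 ⇒ V=39.1203 exercise | (k=7,j=3): S=62.7575, K−S=29.1625, hold=28.8364 ⇒ V=29.1625 exercise | (k=7,j=4): S=74.5934, K−S=17.3266, hold=17.0006 ⇒ V=17.3266 exercise | (k=7,j=5): S=88.6614, K−S=3.2586, hold=5.2900 ⇒ V=5.2900 continue | (k=7,j=6): S=105.3825, K−S=0.0000, hold=0.0000 ⇒ V=0.0000 continue | (k=7,j=7): S=125.2572, K−S=0.0000, hold=0.0000 ⇒ V=0.0000 continue
k=6: (k=6,j=0): S=40.7456, K−S=51.1744, hold=50.8484 ⇒ V=51.1744 exercise | (k=6,j=1): S=48.4300, K−S=43.4900, hold=43.1640 ⇒ V=43.4900 exercise | (k=6,j=2): S=57.5637, K−S=34.3563, hold=34.0303 ⇒ V=34.3563 exercise | (k=6,j=3): S=68.4200, K−S=23.5000, hold=23.1740 ⇒ V=23.5000 exercise | (k=6,j=4): S=81.3237, K−S=10.5963, hold=11.2803 ⇒ V=11.2803 continue | (k=6,j=5): S=96.6610, K−S=0.0000, hold=2.6409 ⇒ V=2.6409 continue | (k=6,j=6): S=114.8909, K−S=0.0000, hold=0.0000 ⇒ V=0.0000 continue
k=5: (k=5,j=0): S=44.4219, K−S=47.4981, hold=47.1720 ⇒ V=47.4981 exercise | (k=5,j=1): S=52.7997, K−S=39.1203, hold=38.7942 ⇒ V=39.1203 exercise | (k=5,j=2): S=62.7575, K−S=29.1625, hold=28.8364 ⇒ V=29.1625 exercise | (k=5,j=3): S=74.5934, K−S=17.3266, hold=17.3407 ⇒ V=17.3407 continue | (k=5,j=4): S=88.6614, K−S=3.2586, hold=6.9446 ⇒ V=6.9446 continue | (k=5,j=5): S=105.3825, K−S=0.0000, hold=1.3184 ⇒ V=1.3184 continue
k=4: (k=4,j=0): S=48.4300, K−S=43.4900, hold=43.1640 ⇒ V=43.4900 exercise | (k=4,j=1): S=57.5637, K−S=34.3563, hold=34.0303 ⇒ V=34.3563 exercise | (k=4,j=2): S=68.4200, K−S=23.5000, hold=23.1810 ⇒ V=23.5000 exercise | (k=4,j=3): S=81.3237, K−S=10.5963, hold=12.1100 ⇒ V=12.1100 continue | (k=4,j=4): S=96.6610, K−S=0.0000, hold=4.1225 ⇒ V=4.1225 continue
k=3: (k=3,j=0): S=52.7997, K−S=39.1203, hold=38.7942 ⇒ V=39.1203 exercise | (k=3,j=1): S=62.7575, K−S=29.1625, hold=28.8364 ⇒ V=29.1625 exercise | (k=3,j=2): S=74.5934, K−S=17.3266, hold=17.7533 ⇒ V=17.7533 continue | (k=3,j=3): S=88.6614, K−S=3.2586, hold=8.0955 ⇒ V=8.0955 continue
k=2: (k=2,j=0): S=57.5637, K−S=34.3563, hold=34.0303 ⇒ V=34.3563 exercise | (k=2,j=1): S=68.4200, K−S=23.5000, hold=23.3861 ⇒ V=23.5000 exercise | (k=2,j=2): S=81.3237, K−S=10.5963, hold=12.8883 ⇒ V=12.8883 continue
k=1: (k=1,j=0): S=62.7575, K−S=29.1625, hold=28.8364 ⇒ V=29.1625 exercise | (k=1,j=1): S=74.5934, K−S=17.3266, hold=18.1403 ⇒ V=18.1403 continue
k=0: (k=0,j=0): S=68.4200, K−S=23.5000, hold=23.5785 ⇒ V=23.5785 continue

price = 23.5785
tree:
23.5785
29.1625 18.1403
34.3563 23.5000 12.8883
39.1203 29.1625 17.7533 8.0955
43.4900 34.3563 23.5000 12.1100 4.1225
47.4981 39.1203 29.1625 17.3407 6.9446 1.3184
51.1744 43.4900 34.3563 23.5000 11.2803 2.6409 0.0000
54.5465 47.4981 39.1203 29.1625 17.3266 5.2900 0.0000 0.0000
57.6396 51.1744 43.4900 34.3563 23.5000 10.5963 0.0000 0.0000 0.0000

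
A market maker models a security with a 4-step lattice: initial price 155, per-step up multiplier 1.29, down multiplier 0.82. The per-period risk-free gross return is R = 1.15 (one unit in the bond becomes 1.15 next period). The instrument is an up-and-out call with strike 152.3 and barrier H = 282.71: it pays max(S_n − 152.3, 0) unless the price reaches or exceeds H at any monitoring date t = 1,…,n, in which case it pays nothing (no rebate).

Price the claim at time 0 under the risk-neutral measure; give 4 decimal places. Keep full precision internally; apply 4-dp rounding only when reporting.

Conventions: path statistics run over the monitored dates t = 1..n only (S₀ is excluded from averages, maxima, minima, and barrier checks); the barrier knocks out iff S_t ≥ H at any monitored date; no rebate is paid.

price = 24.4899

No-arbitrage gives p* = (R−d)/(u−d) = 0.7021: enumerate every path, weight its payoff by its p*-probability, and discount by R^4.
Enumerate all 2^4 = 16 price paths (U = up ×1.29, D = down ×0.82); each path with k up-moves has probability p*^k·(1−p*)^(4−k).
DDDD: M=127.1000, payoff=0.0000, prob=0.007873
UDDD: M=199.9500, payoff=0.0000, prob=0.018557
DUDD: M=163.9590, payoff=0.0000, prob=0.018557
UUDD: M=257.9355, payoff=21.1358, prob=0.043741
DDUD: M=134.4464, payoff=0.0000, prob=0.018557
UDUD: M=211.5071, payoff=21.1358, prob=0.043741
DUUD: M=211.5071, payoff=21.1358, prob=0.043741
UUUD: M=332.7368, payoff=0.0000, prob=0.103105
DDDU: M=127.1000, payoff=0.0000, prob=0.018557
UDDU: M=199.9500, payoff=21.1358, prob=0.043741
DUDU: M=173.4358, payoff=21.1358, prob=0.043741
UUDU: M=272.8442, payoff=120.5442, prob=0.103105
DDUU: M=173.4358, payoff=21.1358, prob=0.043741
UDUU: M=272.8442, payoff=120.5442, prob=0.103105
DUUU: M=272.8442, payoff=120.5442, prob=0.103105
UUUU: M=429.2305, payoff=0.0000, prob=0.243032
Price = Σ prob·payoff / R^4 = 42.833071 / 1.749006 = 24.4899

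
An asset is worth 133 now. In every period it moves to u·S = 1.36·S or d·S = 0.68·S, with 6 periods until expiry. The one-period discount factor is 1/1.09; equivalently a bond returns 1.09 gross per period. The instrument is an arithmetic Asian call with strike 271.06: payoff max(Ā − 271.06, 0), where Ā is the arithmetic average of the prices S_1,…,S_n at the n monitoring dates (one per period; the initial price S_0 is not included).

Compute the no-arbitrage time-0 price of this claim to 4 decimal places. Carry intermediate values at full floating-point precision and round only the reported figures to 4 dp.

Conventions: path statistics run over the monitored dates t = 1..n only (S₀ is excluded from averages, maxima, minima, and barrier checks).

price = 8.5212

Set p* = 0.6029 (from d < R < u); the path-dependent value is the discounted p*-expectation over all price paths.
Enumerate all 2^6 = 64 price paths (U = up ×1.36, D = down ×0.68); each path with k up-moves has probability p*^k·(1−p*)^(6−k).
DDDDDD: Ā=42.4471, payoff=0.0000, prob=0.003919
UDDDDD: Ā=84.8942, payoff=0.0000, prob=0.005950
DUDDDD: Ā=69.8209, payoff=0.0000, prob=0.005950
UUDDDD: Ā=139.6417, payoff=0.0000, prob=0.009036
DDUDDD: Ā=59.5710, payoff=0.0000, prob=0.005950
UDUDDD: Ā=119.1420, payoff=0.0000, prob=0.009036
DUUDDD: Ā=104.0687, payoff=0.0000, prob=0.009036
UUUDDD: Ā=208.1373, payoff=0.0000, prob=0.013721
DDDUDD: Ā=52.6011, payoff=0.0000, prob=0.005950
UDDUDD: Ā=105.2022, payoff=0.0000, prob=0.009036
DUDUDD: Ā=90.1288, payoff=0.0000, prob=0.009036
UUDUDD: Ā=180.2577, payoff=0.0000, prob=0.013721
DDUUDD: Ā=79.8790, payoff=0.0000, prob=0.009036
UDUUDD: Ā=159.7579, payoff=0.0000, prob=0.013721
DUUUDD: Ā=144.6846, payoff=0.0000, prob=0.013721
UUUUDD: Ā=289.3692, payoff=18.3092, prob=0.020836
DDDDUD: Ā=47.8615, payoff=0.0000, prob=0.005950
UDDDUD: Ā=95.7231, payoff=0.0000, prob=0.009036
DUDDUD: Ā=80.6498, payoff=0.0000, prob=0.009036
UUDDUD: Ā=161.2995, payoff=0.0000, prob=0.013721
DDUDUD: Ā=70.3999, payoff=0.0000, prob=0.009036
UDUDUD: Ā=140.7998, payoff=0.0000, prob=0.013721
DUUDUD: Ā=125.7264, payoff=0.0000, prob=0.013721
UUUDUD: Ā=251.4529, payoff=0.0000, prob=0.020836
DDDUUD: Ā=63.4300, payoff=0.0000, prob=0.009036
UDDUUD: Ā=126.8600, payoff=0.0000, prob=0.013721
DUDUUD: Ā=111.7866, payoff=0.0000, prob=0.013721
UUDUUD: Ā=223.5733, payoff=0.0000, prob=0.020836
DDUUUD: Ā=101.5368, payoff=0.0000, prob=0.013721
UDUUUD: Ā=203.0735, payoff=0.0000, prob=0.020836
DUUUUD: Ā=188.0002, payoff=0.0000, prob=0.020836
UUUUUD: Ā=376.0004, payoff=104.9404, prob=0.031639
DDDDDU: Ā=44.6387, payoff=0.0000, prob=0.005950
UDDDDU: Ā=89.2773, payoff=0.0000, prob=0.009036
DUDDDU: Ā=74.2040, payoff=0.0000, prob=0.009036
UUDDDU: Ā=148.4080, payoff=0.0000, prob=0.013721
DDUDDU: Ā=63.9541, payoff=0.0000, prob=0.009036
UDUDDU: Ā=127.9082, payoff=0.0000, prob=0.013721
DUUDDU: Ā=112.8349, payoff=0.0000, prob=0.013721
UUUDDU: Ā=225.6698, payoff=0.0000, prob=0.020836
DDDUDU: Ā=56.9842, payoff=0.0000, prob=0.009036
UDDUDU: Ā=113.9684, payoff=0.0000, prob=0.013721
DUDUDU: Ā=98.8951, payoff=0.0000, prob=0.013721
UUDUDU: Ā=197.7902, payoff=0.0000, prob=0.020836
DDUUDU: Ā=88.6452, payoff=0.0000, prob=0.013721
UDUUDU: Ā=177.2904, payoff=0.0000, prob=0.020836
DUUUDU: Ā=162.2171, payoff=0.0000, prob=0.020836
UUUUDU: Ā=324.4342, payoff=53.3742, prob=0.031639
DDDDUU: Ā=52.2447, payoff=0.0000, prob=0.009036
UDDDUU: Ā=104.4893, payoff=0.0000, prob=0.013721
DUDDUU: Ā=89.4160, payoff=0.0000, prob=0.013721
UUDDUU: Ā=178.8320, payoff=0.0000, prob=0.020836
DDUDUU: Ā=79.1661, payoff=0.0000, prob=0.013721
UDUDUU: Ā=158.3323, payoff=0.0000, prob=0.020836
DUUDUU: Ā=143.2589, payoff=0.0000, prob=0.020836
UUUDUU: Ā=286.5179, payoff=15.4579, prob=0.031639
DDDUUU: Ā=72.1962, payoff=0.0000, prob=0.013721
UDDUUU: Ā=144.3925, payoff=0.0000, prob=0.020836
DUDUUU: Ā=129.3191, payoff=0.0000, prob=0.020836
UUDUUU: Ā=258.6383, payoff=0.0000, prob=0.031639
DDUUUU: Ā=119.0693, payoff=0.0000, prob=0.020836
UDUUUU: Ā=238.1385, payoff=0.0000, prob=0.031639
DUUUUU: Ā=223.0652, payoff=0.0000, prob=0.031639
UUUUUU: Ā=446.1304, payoff=175.0704, prob=0.048045
Price = Σ prob·payoff / R^6 = 14.290844 / 1.677100 = 8.5212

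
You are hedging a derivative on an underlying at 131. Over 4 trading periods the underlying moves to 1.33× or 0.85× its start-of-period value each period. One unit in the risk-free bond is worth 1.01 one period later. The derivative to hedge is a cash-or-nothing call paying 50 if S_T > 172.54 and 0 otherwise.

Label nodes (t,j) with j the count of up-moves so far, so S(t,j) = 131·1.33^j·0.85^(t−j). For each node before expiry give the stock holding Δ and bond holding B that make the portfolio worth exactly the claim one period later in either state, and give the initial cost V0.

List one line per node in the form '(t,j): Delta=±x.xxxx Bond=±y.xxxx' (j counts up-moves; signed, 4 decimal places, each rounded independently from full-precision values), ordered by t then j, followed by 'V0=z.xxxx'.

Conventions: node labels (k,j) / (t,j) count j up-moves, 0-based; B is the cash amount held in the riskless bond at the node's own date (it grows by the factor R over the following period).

No-arbitrage ⇒ martingale measure with p* = (R−d)/(u−d) = 0.3333.
At maturity the claim pays: V(4,0)=0.0000, V(4,1)=0.0000, V(4,2)=0.0000, V(4,3)=50.0000, V(4,4)=50.0000
(3,0): S=80.4504. Δ = (V_up−V_dn)/(S_up−S_dn) = (0.0000−0.0000)/(106.9990−68.3828) = 0.0000. V = [p*·0.0000 + (1−p*)·0.0000]/1.01 = 0.0000. B = V − Δ·S = 0.0000.
(3,1): S=125.8812. Δ = (V_up−V_dn)/(S_up−S_dn) = (0.0000−0.0000)/(167.4220−106.9990) = 0.0000. V = [p*·0.0000 + (1−p*)·0.0000]/1.01 = 0.0000. B = V − Δ·S = 0.0000.
(3,2): S=196.9670. Δ = (V_up−V_dn)/(S_up−S_dn) = (50.0000−0.0000)/(261.9661−167.4220) = 0.5289. V = [p*·50.0000 + (1−p*)·0.0000]/1.01 = 16.5017. B = V − Δ·S = -87.6650.
(3,3): S=308.1954. Δ = (V_up−V_dn)/(S_up−S_dn) = (50.0000−50.0000)/(409.8999−261.9661) = 0.0000. V = [p*·50.0000 + (1−p*)·50.0000]/1.01 = 49.5050. B = V − Δ·S = 49.5050.
(2,0): S=94.6475. Δ = (V_up−V_dn)/(S_up−S_dn) = (0.0000−0.0000)/(125.8812−80.4504) = 0.0000. V = [p*·0.0000 + (1−p*)·0.0000]/1.01 = 0.0000. B = V − Δ·S = 0.0000.
(2,1): S=148.0955. Δ = (V_up−V_dn)/(S_up−S_dn) = (16.5017−0.0000)/(196.9670−125.8812) = 0.2321. V = [p*·16.5017 + (1−p*)·0.0000]/1.01 = 5.4461. B = V − Δ·S = -28.9323.
(2,2): S=231.7259. Δ = (V_up−V_dn)/(S_up−S_dn) = (49.5050−16.5017)/(308.1954−196.9670) = 0.2967. V = [p*·49.5050 + (1−p*)·16.5017]/1.01 = 27.2304. B = V − Δ·S = -41.5264.
(1,0): S=111.3500. Δ = (V_up−V_dn)/(S_up−S_dn) = (5.4461−0.0000)/(148.0955−94.6475) = 0.1019. V = [p*·5.4461 + (1−p*)·0.0000]/1.01 = 1.7974. B = V − Δ·S = -9.5486.
(1,1): S=174.2300. Δ = (V_up−V_dn)/(S_up−S_dn) = (27.2304−5.4461)/(231.7259−148.0955) = 0.2605. V = [p*·27.2304 + (1−p*)·5.4461]/1.01 = 12.5817. B = V − Δ·S = -32.8024.
(0,0): S=131.0000. Δ = (V_up−V_dn)/(S_up−S_dn) = (12.5817−1.7974)/(174.2300−111.3500) = 0.1715. V = [p*·12.5817 + (1−p*)·1.7974]/1.01 = 5.3388. B = V − Δ·S = -17.1286.
Check: Δ(0,0)·S0 + B(0,0) = 5.3388 = V0.

(0,0): Delta=0.1715 Bond=-17.1286
(1,0): Delta=0.1019 Bond=-9.5486
(1,1): Delta=0.2605 Bond=-32.8024
(2,0): Delta=0.0000 Bond=0.0000
(2,1): Delta=0.2321 Bond=-28.9323
(2,2): Delta=0.2967 Bond=-41.5264
(3,0): Delta=0.0000 Bond=0.0000
(3,1): Delta=0.0000 Bond=0.0000
(3,2): Delta=0.5289 Bond=-87.6650
(3,3): Delta=0.0000 Bond=49.5050
V0=5.3388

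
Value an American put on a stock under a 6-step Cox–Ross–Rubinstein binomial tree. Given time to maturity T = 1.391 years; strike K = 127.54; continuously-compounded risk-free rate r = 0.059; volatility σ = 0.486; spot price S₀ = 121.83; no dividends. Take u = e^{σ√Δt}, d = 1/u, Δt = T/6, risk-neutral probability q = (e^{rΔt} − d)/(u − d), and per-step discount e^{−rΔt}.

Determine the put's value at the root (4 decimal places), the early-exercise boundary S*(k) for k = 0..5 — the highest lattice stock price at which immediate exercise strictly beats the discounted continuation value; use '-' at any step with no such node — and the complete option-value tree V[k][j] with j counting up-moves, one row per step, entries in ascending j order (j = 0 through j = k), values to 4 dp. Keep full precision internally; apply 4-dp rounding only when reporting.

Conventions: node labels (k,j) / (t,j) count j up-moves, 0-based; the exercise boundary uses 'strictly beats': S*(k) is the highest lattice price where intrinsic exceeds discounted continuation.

price = 26.2403
boundary = - - - 60.3773 76.2958 96.4112
tree:
26.2403
37.3721 14.5013
51.2789 22.8410 5.5559
67.1627 34.9334 9.9233 0.8116
79.7599 51.2442 17.6300 1.5552 0.0000
89.7288 67.1627 31.1288 2.9800 0.0000 0.0000
97.6178 79.7599 51.2442 5.7100 0.0000 0.0000 0.0000

Δt=0.23183  u=1.26365  d=0.79136  q=0.47092  discount=0.98641
step 6 (expiry): payoffs max(K−S,0) = 97.6178 79.7599 51.2442 5.7100 0.0000 0.0000 0.0000
step 5: (k=5,j=0): S=37.8112, K−S=89.7288, hold=87.9962 ⇒ V=89.7288 exercise | (k=5,j=1): S=60.3773, K−S=67.1627, hold=65.4301 ⇒ V=67.1627 exercise | (k=5,j=2): S=96.4112, K−S=31.1288, hold=29.3962 ⇒ V=31.1288 exercise | (k=5,j=3): S=153.9505, K−S=0.0000, hold=2.9800 ⇒ V=2.9800 continue | (k=5,j=4): S=245.8300, K−S=0.0000, hold=0.0000 ⇒ V=0.0000 continue | (k=5,j=5): S=392.5442, K−S=0.0000, hold=0.0000 ⇒ V=0.0000 continue  boundary S*=96.4112
step 4: (k=4,j=0): S=47.7801, K−S=79.7599, hold=78.0273 ⇒ V=79.7599 exercise | (k=4,j=1): S=76.2958, K−S=51.2442, hold=49.5116 ⇒ V=51.2442 exercise | (k=4,j=2): S=121.8300, K−S=5.7100, hold=17.6300 ⇒ V=17.6300 continue | (k=4,j=3): S=194.5396, K−S=0.0000, hold=1.5552 ⇒ V=1.5552 continue | (k=4,j=4): S=310.6431, K−S=0.0000, hold=0.0000 ⇒ V=0.0000 continue  boundary S*=76.2958
step 3: (k=3,j=0): S=60.3773, K−S=67.1627, hold=65.4301 ⇒ V=67.1627 exercise | (k=3,j=1): S=96.4112, K−S=31.1288, hold=34.9334 ⇒ V=34.9334 continue | (k=3,j=2): S=153.9505, K−S=0.0000, hold=9.9233 ⇒ V=9.9233 continue | (k=3,j=3): S=245.8300, K−S=0.0000, hold=0.8116 ⇒ V=0.8116 continue  boundary S*=60.3773
step 2: (k=2,j=0): S=76.2958, K−S=51.2442, hold=51.2789 ⇒ V=51.2789 continue | (k=2,j=1): S=121.8300, K−S=5.7100, hold=22.8410 ⇒ V=22.8410 continue | (k=2,j=2): S=194.5396, K−S=0.0000, hold=5.5559 ⇒ V=5.5559 continue  boundary S*=-
step 1: (k=1,j=0): S=96.4112, K−S=31.1288, hold=37.3721 ⇒ V=37.3721 continue | (k=1,j=1): S=153.9505, K−S=0.0000, hold=14.5013 ⇒ V=14.5013 continue  boundary S*=-
step 0: (k=0,j=0): S=121.8300, K−S=5.7100, hold=26.2403 ⇒ V=26.2403 continue  boundary S*=-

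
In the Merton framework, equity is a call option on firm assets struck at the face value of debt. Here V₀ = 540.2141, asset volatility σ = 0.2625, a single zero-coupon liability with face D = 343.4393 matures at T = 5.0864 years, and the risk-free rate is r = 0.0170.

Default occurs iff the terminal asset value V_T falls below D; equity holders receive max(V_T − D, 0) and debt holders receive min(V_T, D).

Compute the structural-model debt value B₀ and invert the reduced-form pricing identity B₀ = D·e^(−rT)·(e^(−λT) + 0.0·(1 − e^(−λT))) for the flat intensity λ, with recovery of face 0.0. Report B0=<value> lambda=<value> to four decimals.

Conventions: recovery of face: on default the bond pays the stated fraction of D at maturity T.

B0=291.5997 lambda=0.0152

Work the structural quantities from V₀ = 540.2141 against face 343.4393:
d₁ = [ln(V₀/D) + (r + σ²/2)T] / (σ√T)
   = [ln(540.2141/343.4393) + (0.0170 + 0.5·0.2625²)·5.0864] / (0.2625·√5.0864)
   = [0.452955 + 0.261711] / 0.592018 = 1.207171
d₂ = d₁ − σ√T = 1.207171 − 0.592018 = 0.615153
N(d₁) = 0.886317,  N(d₂) = 0.730773,  e^(−rT) = 0.917164
E₀ = V₀·N(d₁) − D·e^(−rT)·N(d₂)
   = 540.2141·0.886317 − 343.4393·0.917164·0.730773 = 248.614414
B₀ = V₀ − E₀ = 540.2141 − 248.614414 = 291.599686
e^(−λT) = (B₀·e^(rT)/D − 0)/(1 − 0) = (291.5997·1.090317/343.4393 − 0)/1 = 0.92574208
λ = −ln(0.92574208)/5.0864 = 0.015170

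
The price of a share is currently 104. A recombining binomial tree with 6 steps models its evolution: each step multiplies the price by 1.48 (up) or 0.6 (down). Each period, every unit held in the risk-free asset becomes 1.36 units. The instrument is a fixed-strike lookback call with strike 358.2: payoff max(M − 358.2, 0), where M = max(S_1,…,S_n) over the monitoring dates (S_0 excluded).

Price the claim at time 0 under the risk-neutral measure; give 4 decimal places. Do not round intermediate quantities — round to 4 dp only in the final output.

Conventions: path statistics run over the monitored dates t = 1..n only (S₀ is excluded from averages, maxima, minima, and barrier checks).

price = 57.3246

Risk-neutral up-probability p* = (R−d)/(u−d) = (1.36−0.6)/(1.48−0.6) = 0.8636; the claim prices as the p*-weighted sum of path payoffs discounted by R^6.
Enumerate all 2^6 = 64 price paths (U = up ×1.48, D = down ×0.6); each path with k up-moves has probability p*^k·(1−p*)^(6−k).
DDDDDD: M=62.4000, payoff=0.0000, prob=0.000006
UDDDDD: M=153.9200, payoff=0.0000, prob=0.000041
DUDDDD: M=92.3520, payoff=0.0000, prob=0.000041
UUDDDD: M=227.8016, payoff=0.0000, prob=0.000258
DDUDDD: M=62.4000, payoff=0.0000, prob=0.000041
UDUDDD: M=153.9200, payoff=0.0000, prob=0.000258
DUUDDD: M=136.6810, payoff=0.0000, prob=0.000258
UUUDDD: M=337.1464, payoff=0.0000, prob=0.001633
DDDUDD: M=62.4000, payoff=0.0000, prob=0.000041
UDDUDD: M=153.9200, payoff=0.0000, prob=0.000258
DUDUDD: M=92.3520, payoff=0.0000, prob=0.000258
UUDUDD: M=227.8016, payoff=0.0000, prob=0.001633
DDUUDD: M=82.0086, payoff=0.0000, prob=0.000258
UDUUDD: M=202.2878, payoff=0.0000, prob=0.001633
DUUUDD: M=202.2878, payoff=0.0000, prob=0.001633
UUUUDD: M=498.9766, payoff=140.7766, prob=0.010345
DDDDUD: M=62.4000, payoff=0.0000, prob=0.000041
UDDDUD: M=153.9200, payoff=0.0000, prob=0.000258
DUDDUD: M=92.3520, payoff=0.0000, prob=0.000258
UUDDUD: M=227.8016, payoff=0.0000, prob=0.001633
DDUDUD: M=62.4000, payoff=0.0000, prob=0.000258
UDUDUD: M=153.9200, payoff=0.0000, prob=0.001633
DUUDUD: M=136.6810, payoff=0.0000, prob=0.001633
UUUDUD: M=337.1464, payoff=0.0000, prob=0.010345
DDDUUD: M=62.4000, payoff=0.0000, prob=0.000258
UDDUUD: M=153.9200, payoff=0.0000, prob=0.001633
DUDUUD: M=121.3727, payoff=0.0000, prob=0.001633
UUDUUD: M=299.3860, payoff=0.0000, prob=0.010345
DDUUUD: M=121.3727, payoff=0.0000, prob=0.001633
UDUUUD: M=299.3860, payoff=0.0000, prob=0.010345
DUUUUD: M=299.3860, payoff=0.0000, prob=0.010345
UUUUUD: M=738.4854, payoff=380.2854, prob=0.065517
DDDDDU: M=62.4000, payoff=0.0000, prob=0.000041
UDDDDU: M=153.9200, payoff=0.0000, prob=0.000258
DUDDDU: M=92.3520, payoff=0.0000, prob=0.000258
UUDDDU: M=227.8016, payoff=0.0000, prob=0.001633
DDUDDU: M=62.4000, payoff=0.0000, prob=0.000258
UDUDDU: M=153.9200, payoff=0.0000, prob=0.001633
DUUDDU: M=136.6810, payoff=0.0000, prob=0.001633
UUUDDU: M=337.1464, payoff=0.0000, prob=0.010345
DDDUDU: M=62.4000, payoff=0.0000, prob=0.000258
UDDUDU: M=153.9200, payoff=0.0000, prob=0.001633
DUDUDU: M=92.3520, payoff=0.0000, prob=0.001633
UUDUDU: M=227.8016, payoff=0.0000, prob=0.010345
DDUUDU: M=82.0086, payoff=0.0000, prob=0.001633
UDUUDU: M=202.2878, payoff=0.0000, prob=0.010345
DUUUDU: M=202.2878, payoff=0.0000, prob=0.010345
UUUUDU: M=498.9766, payoff=140.7766, prob=0.065517
DDDDUU: M=62.4000, payoff=0.0000, prob=0.000258
UDDDUU: M=153.9200, payoff=0.0000, prob=0.001633
DUDDUU: M=92.3520, payoff=0.0000, prob=0.001633
UUDDUU: M=227.8016, payoff=0.0000, prob=0.010345
DDUDUU: M=72.8236, payoff=0.0000, prob=0.001633
UDUDUU: M=179.6316, payoff=0.0000, prob=0.010345
DUUDUU: M=179.6316, payoff=0.0000, prob=0.010345
UUUDUU: M=443.0912, payoff=84.8912, prob=0.065517
DDDUUU: M=72.8236, payoff=0.0000, prob=0.001633
UDDUUU: M=179.6316, payoff=0.0000, prob=0.010345
DUDUUU: M=179.6316, payoff=0.0000, prob=0.010345
UUDUUU: M=443.0912, payoff=84.8912, prob=0.065517
DDUUUU: M=179.6316, payoff=0.0000, prob=0.010345
UDUUUU: M=443.0912, payoff=84.8912, prob=0.065517
DUUUUU: M=443.0912, payoff=84.8912, prob=0.065517
UUUUUU: M=1092.9584, payoff=734.7584, prob=0.414940
Price = Σ prob·payoff / R^6 = 362.722696 / 6.327519 = 57.3246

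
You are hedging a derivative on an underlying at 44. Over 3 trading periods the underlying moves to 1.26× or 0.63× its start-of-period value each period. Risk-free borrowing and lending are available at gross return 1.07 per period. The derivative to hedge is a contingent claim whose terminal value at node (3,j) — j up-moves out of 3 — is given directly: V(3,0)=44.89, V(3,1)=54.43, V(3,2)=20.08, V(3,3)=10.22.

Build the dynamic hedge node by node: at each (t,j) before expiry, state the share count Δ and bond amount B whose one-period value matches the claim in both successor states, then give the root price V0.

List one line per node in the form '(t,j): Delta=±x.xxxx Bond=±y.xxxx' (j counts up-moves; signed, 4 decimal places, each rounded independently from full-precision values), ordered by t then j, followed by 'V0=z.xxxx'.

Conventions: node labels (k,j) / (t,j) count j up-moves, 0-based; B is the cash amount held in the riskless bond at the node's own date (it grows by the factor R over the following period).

(0,0): Delta=-0.5802 Bond=45.0754
(1,0): Delta=-1.1299 Bond=63.4695
(1,1): Delta=-0.4615 Bond=41.6503
(2,0): Delta=0.8671 Bond=33.0374
(2,1): Delta=-1.5611 Bond=82.9720
(2,2): Delta=-0.2240 Bond=27.9813
V0=19.5484

Arbitrage-free pricing uses the up-move probability p* = (R−d)/(u−d) = 0.6984, discounting each step at R = 1.07.
At maturity the claim pays: V(3,0)=44.8900, V(3,1)=54.4300, V(3,2)=20.0800, V(3,3)=10.2200
Node (2,0) S=17.4636: V=(p*·54.4300+(1−p*)·44.8900)/1.07=48.1802; Δ=(54.4300−44.8900)/(22.0041−11.0021)=0.8671; B=V−Δ·S=33.0374
Node (2,1) S=34.9272: V=(p*·20.0800+(1−p*)·54.4300)/1.07=28.4482; Δ=(20.0800−54.4300)/(44.0083−22.0041)=-1.5611; B=V−Δ·S=82.9720
Node (2,2) S=69.8544: V=(p*·10.2200+(1−p*)·20.0800)/1.07=12.3305; Δ=(10.2200−20.0800)/(88.0165−44.0083)=-0.2240; B=V−Δ·S=27.9813
Node (1,0) S=27.7200: V=(p*·28.4482+(1−p*)·48.1802)/1.07=32.1487; Δ=(28.4482−48.1802)/(34.9272−17.4636)=-1.1299; B=V−Δ·S=63.4695
Node (1,1) S=55.4400: V=(p*·12.3305+(1−p*)·28.4482)/1.07=16.0667; Δ=(12.3305−28.4482)/(69.8544−34.9272)=-0.4615; B=V−Δ·S=41.6503
Node (0,0) S=44.0000: V=(p*·16.0667+(1−p*)·32.1487)/1.07=19.5484; Δ=(16.0667−32.1487)/(55.4400−27.7200)=-0.5802; B=V−Δ·S=45.0754
Sanity check at the root: Δ(0,0)·S0 + B(0,0) reproduces V0 = 19.5484.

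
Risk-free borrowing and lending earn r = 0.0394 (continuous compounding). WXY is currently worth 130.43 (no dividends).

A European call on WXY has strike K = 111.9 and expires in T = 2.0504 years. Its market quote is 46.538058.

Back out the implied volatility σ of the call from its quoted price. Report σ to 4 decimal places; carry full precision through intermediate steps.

At σ = 0.4765 the Black–Scholes value reproduces the quote:
σ√T = 0.4765·√2.0504 = 0.682311
d₁ = (ln(S/K) + (r+σ²/2)T) / (σ√T) = (ln(130.43/111.9) + (0.0394+0.4765²/2)·2.0504) / 0.682311 = (0.153231 + 0.313560) / 0.682311 = 0.684132
d₂ = d₁ − σ√T = 0.684132 − 0.682311 = 0.001822
e^{−rT} = 0.922391
N(d₁) = 0.753054,  N(d₂) = 0.500727
V = S·N(d₁) − K·e^{−rT}·N(d₂) = 98.220857 − 51.682798 = 46.538058 (the quoted price), and the Black–Scholes price is strictly increasing in σ, so σ is unique

sigma = 0.4765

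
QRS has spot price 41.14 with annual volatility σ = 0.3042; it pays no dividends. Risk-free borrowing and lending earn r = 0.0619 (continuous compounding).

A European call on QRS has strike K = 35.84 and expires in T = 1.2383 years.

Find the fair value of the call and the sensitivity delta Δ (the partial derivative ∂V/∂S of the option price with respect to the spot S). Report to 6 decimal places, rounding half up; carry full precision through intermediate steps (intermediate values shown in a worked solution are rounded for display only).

price = 9.925178
Δ = 0.789045

σ√T = 0.3042·√1.2383 = 0.338511
d₁ = (ln(S/K) + (r+σ²/2)T) / (σ√T) = (ln(41.14/35.84) + (0.0619+0.3042²/2)·1.2383) / 0.338511 = (0.137916 + 0.133945) / 0.338511 = 0.803112
d₂ = d₁ − σ√T = 0.803112 − 0.338511 = 0.464601
e^{−rT} = 0.926213
N(d₁) = 0.789045,  N(d₂) = 0.678891
Call price V = S·N(d₁) − K·e^{−rT}·N(d₂) = 32.461308 − 22.536130 = 9.925178
Δ = N(d₁) = 0.789045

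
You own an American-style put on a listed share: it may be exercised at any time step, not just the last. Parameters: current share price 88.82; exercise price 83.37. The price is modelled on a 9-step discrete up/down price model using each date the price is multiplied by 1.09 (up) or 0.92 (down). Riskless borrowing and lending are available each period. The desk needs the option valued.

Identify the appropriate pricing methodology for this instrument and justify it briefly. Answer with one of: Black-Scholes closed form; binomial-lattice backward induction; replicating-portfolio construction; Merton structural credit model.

framework: binomial-lattice backward induction

Key observation: the put (strike 83.37 on spot 88.82) is American-style on a 9-step discrete price model, so the early-exercise decision at every node requires stepwise backward valuation — a closed form cannot price the exercise right.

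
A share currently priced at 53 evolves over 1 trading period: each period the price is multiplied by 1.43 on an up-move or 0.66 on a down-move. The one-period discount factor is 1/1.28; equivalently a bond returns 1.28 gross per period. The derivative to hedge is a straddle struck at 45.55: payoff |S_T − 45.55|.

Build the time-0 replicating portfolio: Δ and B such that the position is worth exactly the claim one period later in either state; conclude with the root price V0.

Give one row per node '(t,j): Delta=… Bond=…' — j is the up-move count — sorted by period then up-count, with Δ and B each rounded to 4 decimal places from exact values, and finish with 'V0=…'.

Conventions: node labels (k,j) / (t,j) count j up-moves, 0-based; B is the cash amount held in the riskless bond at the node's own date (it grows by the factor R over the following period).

Risk-neutral probability p* = (R−d)/(u−d) = (1.28−0.66)/(1.43−0.66) = 0.8052.
At maturity the claim pays: V(1,0)=10.5700, V(1,1)=30.2400
Node (0,0) S=53.0000: V=(p*·30.2400+(1−p*)·10.5700)/1.28=20.6314; Δ=(30.2400−10.5700)/(75.7900−34.9800)=0.4820; B=V−Δ·S=-4.9141
Verification: the root portfolio costs Δ(0,0)·S0 + B(0,0) = 20.6314, matching V0.

(0,0): Delta=0.4820 Bond=-4.9141
V0=20.6314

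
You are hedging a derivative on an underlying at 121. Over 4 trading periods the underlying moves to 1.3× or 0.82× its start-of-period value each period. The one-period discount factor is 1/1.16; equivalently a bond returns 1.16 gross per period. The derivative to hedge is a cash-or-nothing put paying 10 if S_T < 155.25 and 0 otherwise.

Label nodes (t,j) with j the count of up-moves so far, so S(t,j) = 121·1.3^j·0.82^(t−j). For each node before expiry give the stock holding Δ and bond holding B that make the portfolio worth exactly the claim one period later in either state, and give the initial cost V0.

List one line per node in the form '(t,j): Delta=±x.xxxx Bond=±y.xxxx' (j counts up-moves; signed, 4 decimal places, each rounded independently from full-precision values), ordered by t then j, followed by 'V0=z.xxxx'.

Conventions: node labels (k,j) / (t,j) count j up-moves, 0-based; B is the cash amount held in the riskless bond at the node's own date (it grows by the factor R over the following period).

(0,0): Delta=-0.0484 Bond=7.7022
(1,0): Delta=-0.0783 Bond=11.8979
(1,1): Delta=-0.0407 Bond=7.7144
(2,0): Delta=0.0000 Bond=7.4316
(2,1): Delta=-0.0986 Bond=16.4244
(2,2): Delta=-0.0256 Bond=5.8705
(3,0): Delta=0.0000 Bond=8.6207
(3,1): Delta=0.0000 Bond=8.6207
(3,2): Delta=-0.1242 Bond=23.3477
(3,3): Delta=0.0000 Bond=0.0000
V0=1.8426

Risk-neutral probability p* = (R−d)/(u−d) = (1.16−0.82)/(1.3−0.82) = 0.7083.
Payoffs at expiry: V(4,0)=10.0000, V(4,1)=10.0000, V(4,2)=10.0000, V(4,3)=0.0000, V(4,4)=0.0000
Node (3,0) S=66.7155: V=(p*·10.0000+(1−p*)·10.0000)/1.16=8.6207; Δ=(10.0000−10.0000)/(86.7302−54.7067)=0.0000; B=V−Δ·S=8.6207
Node (3,1) S=105.7685: V=(p*·10.0000+(1−p*)·10.0000)/1.16=8.6207; Δ=(10.0000−10.0000)/(137.4991−86.7302)=0.0000; B=V−Δ·S=8.6207
Node (3,2) S=167.6818: V=(p*·0.0000+(1−p*)·10.0000)/1.16=2.5144; Δ=(0.0000−10.0000)/(217.9863−137.4991)=-0.1242; B=V−Δ·S=23.3477
Node (3,3) S=265.8370: V=(p*·0.0000+(1−p*)·0.0000)/1.16=0.0000; Δ=(0.0000−0.0000)/(345.5881−217.9863)=0.0000; B=V−Δ·S=0.0000
Node (2,0) S=81.3604: V=(p*·8.6207+(1−p*)·8.6207)/1.16=7.4316; Δ=(8.6207−8.6207)/(105.7685−66.7155)=0.0000; B=V−Δ·S=7.4316
Node (2,1) S=128.9860: V=(p*·2.5144+(1−p*)·8.6207)/1.16=3.7029; Δ=(2.5144−8.6207)/(167.6818−105.7685)=-0.0986; B=V−Δ·S=16.4244
Node (2,2) S=204.4900: V=(p*·0.0000+(1−p*)·2.5144)/1.16=0.6322; Δ=(0.0000−2.5144)/(265.8370−167.6818)=-0.0256; B=V−Δ·S=5.8705
Node (1,0) S=99.2200: V=(p*·3.7029+(1−p*)·7.4316)/1.16=4.1297; Δ=(3.7029−7.4316)/(128.9860−81.3604)=-0.0783; B=V−Δ·S=11.8979
Node (1,1) S=157.3000: V=(p*·0.6322+(1−p*)·3.7029)/1.16=1.3171; Δ=(0.6322−3.7029)/(204.4900−128.9860)=-0.0407; B=V−Δ·S=7.7144
Node (0,0) S=121.0000: V=(p*·1.3171+(1−p*)·4.1297)/1.16=1.8426; Δ=(1.3171−4.1297)/(157.3000−99.2200)=-0.0484; B=V−Δ·S=7.7022
Verification: the root portfolio costs Δ(0,0)·S0 + B(0,0) = 1.8426, matching V0.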